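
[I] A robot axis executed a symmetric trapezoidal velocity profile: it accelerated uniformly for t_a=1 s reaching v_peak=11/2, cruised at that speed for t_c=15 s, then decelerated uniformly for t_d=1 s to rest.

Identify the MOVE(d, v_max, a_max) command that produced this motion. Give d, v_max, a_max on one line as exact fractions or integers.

a_max = (11/2)/1 = 11/2
d_a = ½·11/2·1 = 11/4; d_c = 11/2·15 = 165/2
d = 2·11/4 + 165/2 = 88
t_c = 15 > 0 so v_max = 11/2

d=88 v_max=11/2 a_max=11/2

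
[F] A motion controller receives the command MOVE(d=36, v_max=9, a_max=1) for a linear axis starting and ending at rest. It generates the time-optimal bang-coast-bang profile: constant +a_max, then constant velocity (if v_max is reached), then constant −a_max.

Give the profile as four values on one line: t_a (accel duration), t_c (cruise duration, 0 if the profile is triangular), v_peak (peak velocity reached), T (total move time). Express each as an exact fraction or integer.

t_a=6 t_c=0 v_peak=6 T=12

(v_max)²/a_max = 9²/1 = 81
36 < 81 ⇒ no cruise
v_peak = √(36·1) = √36 = 6
t_a = 6/1 = 6; t_c = 0
T = 2·6 = 12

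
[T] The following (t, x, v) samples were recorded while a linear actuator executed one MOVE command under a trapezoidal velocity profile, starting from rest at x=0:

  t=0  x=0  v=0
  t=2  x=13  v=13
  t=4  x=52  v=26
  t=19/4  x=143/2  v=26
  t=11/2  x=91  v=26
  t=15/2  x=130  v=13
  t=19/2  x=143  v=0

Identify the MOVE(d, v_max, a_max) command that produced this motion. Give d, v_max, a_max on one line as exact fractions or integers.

d=143 v_max=26 a_max=13/2

final state: t=19/2, x=143, v=0 → d = 143
a_max = (13−0)/(2−0) = 13/2
max v = 26 over t∈[4,11/2] → v_max = 26
check: 26·(4+3/2) = 143 ✓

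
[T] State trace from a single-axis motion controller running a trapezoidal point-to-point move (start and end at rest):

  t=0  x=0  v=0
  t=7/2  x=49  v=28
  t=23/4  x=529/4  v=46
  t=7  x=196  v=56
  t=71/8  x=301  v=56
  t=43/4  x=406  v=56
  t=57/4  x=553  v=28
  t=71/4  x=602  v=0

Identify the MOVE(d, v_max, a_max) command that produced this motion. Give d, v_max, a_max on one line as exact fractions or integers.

d=602 v_max=56 a_max=8

final state: t=71/4, x=602, v=0 → d = 602
a_max = (28−0)/(7/2−0) = 8
max v = 56 over t∈[7,43/4] → v_max = 56
check: 56·(7+15/4) = 602 ✓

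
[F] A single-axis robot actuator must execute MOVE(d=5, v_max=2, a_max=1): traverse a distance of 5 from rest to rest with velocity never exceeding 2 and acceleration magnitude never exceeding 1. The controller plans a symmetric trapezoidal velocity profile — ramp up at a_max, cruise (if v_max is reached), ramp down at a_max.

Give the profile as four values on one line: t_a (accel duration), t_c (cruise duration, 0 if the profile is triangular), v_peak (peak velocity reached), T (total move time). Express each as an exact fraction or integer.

v_max²/a_max = 2²/1 = 4
5 ≥ 4 → trapezoidal
t_a = 2/1 = 2; v_peak = 2
d_cruise = 5 − 4 = 1; t_c = 1/2
T = 2·2 + 1/2 = 9/2

t_a=2 t_c=1/2 v_peak=2 T=9/2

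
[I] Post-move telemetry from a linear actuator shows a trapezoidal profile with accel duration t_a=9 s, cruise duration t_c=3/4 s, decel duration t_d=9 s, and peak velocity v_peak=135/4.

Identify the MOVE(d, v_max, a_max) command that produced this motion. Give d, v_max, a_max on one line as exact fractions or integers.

a_max = (135/4)/9 = 15/4
d_a = ½·135/4·9 = 1215/8; d_c = 135/4·3/4 = 405/16
d = 2·1215/8 + 405/16 = 5265/16
t_c = 3/4 > 0 ⇒ limit active, v_max = 135/4

d=5265/16 v_max=135/4 a_max=15/4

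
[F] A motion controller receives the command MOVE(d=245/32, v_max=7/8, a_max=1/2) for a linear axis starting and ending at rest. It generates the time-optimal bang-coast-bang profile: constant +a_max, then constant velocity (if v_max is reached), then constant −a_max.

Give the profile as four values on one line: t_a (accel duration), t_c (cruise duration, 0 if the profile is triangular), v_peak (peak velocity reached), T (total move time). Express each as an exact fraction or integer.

v_max²/a_max = (7/8)²/(1/2) = 49/32
245/32 ≥ 49/32 so v_max reached
t_a = (7/8)/(1/2) = 7/4; v_peak = 7/8
d_cruise = 245/32 − 49/32 = 49/8; t_c = (49/8)/(7/8) = 7
T = 2·7/4 + 7 = 21/2

t_a=7/4 t_c=7 v_peak=7/8 T=21/2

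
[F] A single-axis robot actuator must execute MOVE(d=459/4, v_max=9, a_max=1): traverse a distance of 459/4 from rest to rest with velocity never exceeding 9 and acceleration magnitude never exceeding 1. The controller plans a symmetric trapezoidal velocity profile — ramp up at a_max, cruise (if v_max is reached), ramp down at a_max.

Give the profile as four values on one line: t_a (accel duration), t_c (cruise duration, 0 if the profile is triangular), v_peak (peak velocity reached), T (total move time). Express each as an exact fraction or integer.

(v_max)²/a_max = 9²/1 = 81
459/4 ≥ 81 so v_max reached
t_a = 9/1 = 9; v_peak = 9
d_cruise = 459/4 − 81 = 135/4; t_c = (135/4)/9 = 15/4
T = 2·9 + 15/4 = 87/4

t_a=9 t_c=15/4 v_peak=9 T=87/4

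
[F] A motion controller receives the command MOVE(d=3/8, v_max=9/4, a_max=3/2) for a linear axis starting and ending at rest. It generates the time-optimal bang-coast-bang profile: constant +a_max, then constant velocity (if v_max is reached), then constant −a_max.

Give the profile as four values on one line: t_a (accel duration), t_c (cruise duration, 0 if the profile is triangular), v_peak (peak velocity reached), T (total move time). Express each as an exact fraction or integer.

t_a=1/2 t_c=0 v_peak=3/4 T=1

(v_max)²/a_max = (9/4)²/(3/2) = 27/8
3/8 < 27/8 → triangular
v_peak = √(3/8·3/2) = √(9/16) = 3/4
t_a = (3/4)/(3/2) = 1/2; t_c = 0
T = 2·1/2 = 1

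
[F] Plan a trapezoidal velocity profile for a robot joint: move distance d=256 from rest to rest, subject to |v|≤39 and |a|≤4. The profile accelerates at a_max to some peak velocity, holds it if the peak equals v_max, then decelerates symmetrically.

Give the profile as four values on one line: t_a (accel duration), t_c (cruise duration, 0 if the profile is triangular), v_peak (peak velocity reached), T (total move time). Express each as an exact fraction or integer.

t_a=8 t_c=0 v_peak=32 T=16

(v_max)²/a_max = 39²/4 = 1521/4
256 < 1521/4 ⇒ no cruise
v_peak = √(256·4) = √1024 = 32
t_a = 32/4 = 8; t_c = 0
T = 2·8 = 16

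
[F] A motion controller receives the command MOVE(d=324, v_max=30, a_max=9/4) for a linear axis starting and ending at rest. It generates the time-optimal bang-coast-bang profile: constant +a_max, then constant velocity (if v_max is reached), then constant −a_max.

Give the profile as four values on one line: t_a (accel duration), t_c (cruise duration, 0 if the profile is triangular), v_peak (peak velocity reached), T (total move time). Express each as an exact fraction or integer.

t_a=12 t_c=0 v_peak=27 T=24

v_max²/a_max = 30²/(9/4) = 400
324 < 400 ⇒ no cruise
v_peak = √(324·9/4) = √729 = 27
t_a = 27/(9/4) = 12; t_c = 0
T = 2·12 = 24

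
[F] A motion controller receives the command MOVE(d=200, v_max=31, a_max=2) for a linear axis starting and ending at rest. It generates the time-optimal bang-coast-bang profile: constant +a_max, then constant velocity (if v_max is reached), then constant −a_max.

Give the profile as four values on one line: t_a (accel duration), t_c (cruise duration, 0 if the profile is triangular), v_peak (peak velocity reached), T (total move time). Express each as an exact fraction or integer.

(v_max)²/a_max = 31²/2 = 961/2
200 < 961/2 so t_c = 0
v_peak = √(200·2) = √400 = 20
t_a = 20/2 = 10; t_c = 0
T = 2·10 = 20

t_a=10 t_c=0 v_peak=20 T=20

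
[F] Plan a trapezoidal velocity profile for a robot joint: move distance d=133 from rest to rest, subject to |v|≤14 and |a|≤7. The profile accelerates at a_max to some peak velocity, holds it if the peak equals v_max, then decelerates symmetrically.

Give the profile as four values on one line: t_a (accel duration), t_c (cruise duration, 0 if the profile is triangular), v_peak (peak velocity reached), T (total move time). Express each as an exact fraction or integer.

vₘ²/aₘ = 14²/7 = 28
133 ≥ 28 so v_max reached
t_a = 14/7 = 2; v_peak = 14
d_cruise = 133 − 28 = 105; t_c = 105/14 = 15/2
T = 2·2 + 15/2 = 23/2

t_a=2 t_c=15/2 v_peak=14 T=23/2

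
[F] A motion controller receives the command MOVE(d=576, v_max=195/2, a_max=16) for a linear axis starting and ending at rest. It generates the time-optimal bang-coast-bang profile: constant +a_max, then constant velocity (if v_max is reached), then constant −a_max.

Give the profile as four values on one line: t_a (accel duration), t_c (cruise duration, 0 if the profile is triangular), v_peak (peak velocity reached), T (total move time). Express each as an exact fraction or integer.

t_a=6 t_c=0 v_peak=96 T=12

vₘ²/aₘ = (195/2)²/16 = 38025/64
576 < 38025/64 ⇒ no cruise
v_peak = √(576·16) = √9216 = 96
t_a = 96/16 = 6; t_c = 0
T = 2·6 = 12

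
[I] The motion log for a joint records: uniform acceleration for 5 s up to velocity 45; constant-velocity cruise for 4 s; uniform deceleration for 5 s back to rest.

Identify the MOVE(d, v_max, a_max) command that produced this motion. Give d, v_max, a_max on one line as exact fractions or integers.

d=405 v_max=45 a_max=9

a_max = 45/5 = 9
d_a = ½·45·5 = 225/2; d_c = 45·4 = 180
d = 2·225/2 + 180 = 405
t_c = 4 > 0 so v_max = 45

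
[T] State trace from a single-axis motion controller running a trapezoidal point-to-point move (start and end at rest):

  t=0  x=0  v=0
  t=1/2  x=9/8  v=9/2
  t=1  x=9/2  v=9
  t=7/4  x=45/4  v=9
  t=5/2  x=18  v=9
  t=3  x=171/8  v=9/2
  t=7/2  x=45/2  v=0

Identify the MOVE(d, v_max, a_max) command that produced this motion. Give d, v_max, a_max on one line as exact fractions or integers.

d=45/2 v_max=9 a_max=9

final state: t=7/2, x=45/2, v=0 → d = 45/2
a_max = (9/2−0)/(1/2−0) = 9
max v = 9 over t∈[1,5/2] → v_max = 9
check: 9·(1+3/2) = 45/2 ✓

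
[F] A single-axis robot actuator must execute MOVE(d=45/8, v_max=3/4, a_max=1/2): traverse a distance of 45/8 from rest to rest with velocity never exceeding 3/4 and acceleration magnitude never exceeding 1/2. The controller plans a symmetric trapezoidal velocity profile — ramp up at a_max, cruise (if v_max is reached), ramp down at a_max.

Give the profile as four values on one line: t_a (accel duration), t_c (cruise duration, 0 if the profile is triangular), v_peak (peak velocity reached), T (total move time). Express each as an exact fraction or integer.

t_a=3/2 t_c=6 v_peak=3/4 T=9

vₘ²/aₘ = (3/4)²/(1/2) = 9/8
45/8 ≥ 9/8 → trapezoidal
t_a = (3/4)/(1/2) = 3/2; v_peak = 3/4
d_cruise = 45/8 − 9/8 = 9/2; t_c = (9/2)/(3/4) = 6
T = 2·3/2 + 6 = 9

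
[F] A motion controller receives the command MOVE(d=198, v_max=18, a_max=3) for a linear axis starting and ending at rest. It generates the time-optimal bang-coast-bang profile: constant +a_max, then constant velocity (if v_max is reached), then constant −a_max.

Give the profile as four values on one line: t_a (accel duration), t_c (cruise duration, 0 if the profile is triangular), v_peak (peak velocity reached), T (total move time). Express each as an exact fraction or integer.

(v_max)²/a_max = 18²/3 = 108
198 ≥ 108 → trapezoidal
t_a = 18/3 = 6; v_peak = 18
d_cruise = 198 − 108 = 90; t_c = 90/18 = 5
T = 2·6 + 5 = 17

t_a=6 t_c=5 v_peak=18 T=17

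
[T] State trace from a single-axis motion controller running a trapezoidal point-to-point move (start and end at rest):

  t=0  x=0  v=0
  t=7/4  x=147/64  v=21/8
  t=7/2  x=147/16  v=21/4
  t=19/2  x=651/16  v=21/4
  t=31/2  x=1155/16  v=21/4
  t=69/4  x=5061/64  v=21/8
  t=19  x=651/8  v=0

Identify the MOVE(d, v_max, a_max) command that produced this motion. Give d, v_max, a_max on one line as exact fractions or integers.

d=651/8 v_max=21/4 a_max=3/2

final state: t=19, x=651/8, v=0 → d = 651/8
a_max = (21/8−0)/(7/4−0) = 3/2
max v = 21/4 over t∈[7/2,31/2] → v_max = 21/4
check: 21/4·(7/2+12) = 651/8 ✓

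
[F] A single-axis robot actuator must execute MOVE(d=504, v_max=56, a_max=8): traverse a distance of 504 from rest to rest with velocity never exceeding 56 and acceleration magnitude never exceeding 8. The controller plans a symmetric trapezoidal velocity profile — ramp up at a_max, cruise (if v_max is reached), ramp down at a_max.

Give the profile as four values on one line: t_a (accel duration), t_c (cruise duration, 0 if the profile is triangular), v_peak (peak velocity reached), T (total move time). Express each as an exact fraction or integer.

t_a=7 t_c=2 v_peak=56 T=16

vₘ²/aₘ = 56²/8 = 392
504 ≥ 392 → trapezoidal
t_a = 56/8 = 7; v_peak = 56
d_cruise = 504 − 392 = 112; t_c = 112/56 = 2
T = 2·7 + 2 = 16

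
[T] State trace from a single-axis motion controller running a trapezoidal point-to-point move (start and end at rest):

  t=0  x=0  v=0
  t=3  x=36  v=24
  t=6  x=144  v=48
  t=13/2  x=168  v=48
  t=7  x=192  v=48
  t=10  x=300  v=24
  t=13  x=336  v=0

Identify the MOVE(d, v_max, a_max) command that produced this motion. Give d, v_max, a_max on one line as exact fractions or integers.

final state: t=13, x=336, v=0 → d = 336
a_max = (24−0)/(3−0) = 8
max v = 48 over t∈[6,7] → v_max = 48
check: 48·(6+1) = 336 ✓

d=336 v_max=48 a_max=8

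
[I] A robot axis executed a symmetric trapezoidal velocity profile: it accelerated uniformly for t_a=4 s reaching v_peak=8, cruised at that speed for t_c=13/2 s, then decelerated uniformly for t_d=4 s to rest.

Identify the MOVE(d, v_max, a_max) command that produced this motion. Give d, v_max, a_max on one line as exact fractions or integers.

a_max = 8/4 = 2
d_a = ½·8·4 = 16; d_c = 8·13/2 = 52
d = 2·16 + 52 = 84
t_c = 13/2 > 0 → v_max = v_peak = 8

d=84 v_max=8 a_max=2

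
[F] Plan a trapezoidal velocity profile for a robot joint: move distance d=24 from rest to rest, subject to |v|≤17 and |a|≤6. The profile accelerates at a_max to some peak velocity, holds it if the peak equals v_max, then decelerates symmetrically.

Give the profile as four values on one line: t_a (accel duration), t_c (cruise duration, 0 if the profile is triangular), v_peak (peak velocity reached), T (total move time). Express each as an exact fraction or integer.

vₘ²/aₘ = 17²/6 = 289/6
24 < 289/6 → triangular
v_peak = √(24·6) = √144 = 12
t_a = 12/6 = 2; t_c = 0
T = 2·2 = 4

t_a=2 t_c=0 v_peak=12 T=4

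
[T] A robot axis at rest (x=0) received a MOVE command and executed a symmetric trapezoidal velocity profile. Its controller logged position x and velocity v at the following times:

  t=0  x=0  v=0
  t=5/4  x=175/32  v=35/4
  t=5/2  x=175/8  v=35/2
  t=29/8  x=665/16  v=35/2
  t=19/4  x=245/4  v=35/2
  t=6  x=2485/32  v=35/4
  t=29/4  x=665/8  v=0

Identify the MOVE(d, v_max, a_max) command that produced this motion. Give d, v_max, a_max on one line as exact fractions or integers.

final state: t=29/4, x=665/8, v=0 → d = 665/8
a_max = (35/4−0)/(5/4−0) = 7
max v = 35/2 over t∈[5/2,19/4] → v_max = 35/2
check: 35/2·(5/2+9/4) = 665/8 ✓

d=665/8 v_max=35/2 a_max=7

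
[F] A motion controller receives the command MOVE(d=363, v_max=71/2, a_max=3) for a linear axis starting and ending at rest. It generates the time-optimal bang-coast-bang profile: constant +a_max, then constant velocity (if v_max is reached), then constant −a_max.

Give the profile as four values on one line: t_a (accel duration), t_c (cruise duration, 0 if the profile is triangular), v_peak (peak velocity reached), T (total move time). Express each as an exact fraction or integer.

t_a=11 t_c=0 v_peak=33 T=22

(v_max)²/a_max = (71/2)²/3 = 5041/12
363 < 5041/12 ⇒ no cruise
v_peak = √(363·3) = √1089 = 33
t_a = 33/3 = 11; t_c = 0
T = 2·11 = 22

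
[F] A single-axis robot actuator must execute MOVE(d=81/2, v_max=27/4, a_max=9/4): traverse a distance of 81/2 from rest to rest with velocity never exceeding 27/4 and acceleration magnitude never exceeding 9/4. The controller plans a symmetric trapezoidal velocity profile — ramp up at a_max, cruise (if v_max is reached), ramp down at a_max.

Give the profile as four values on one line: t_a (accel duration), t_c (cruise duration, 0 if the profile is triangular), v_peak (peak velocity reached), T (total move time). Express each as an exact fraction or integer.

vₘ²/aₘ = (27/4)²/(9/4) = 81/4
81/2 ≥ 81/4 so v_max reached
t_a = (27/4)/(9/4) = 3; v_peak = 27/4
d_cruise = 81/2 − 81/4 = 81/4; t_c = (81/4)/(27/4) = 3
T = 2·3 + 3 = 9

t_a=3 t_c=3 v_peak=27/4 T=9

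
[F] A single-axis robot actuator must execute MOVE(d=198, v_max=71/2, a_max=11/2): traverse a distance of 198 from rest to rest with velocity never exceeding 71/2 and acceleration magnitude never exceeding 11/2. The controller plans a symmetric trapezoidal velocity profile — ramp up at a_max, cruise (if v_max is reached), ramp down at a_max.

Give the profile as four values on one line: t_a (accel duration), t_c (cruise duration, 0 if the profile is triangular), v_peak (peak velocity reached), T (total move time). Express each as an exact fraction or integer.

t_a=6 t_c=0 v_peak=33 T=12

(v_max)²/a_max = (71/2)²/(11/2) = 5041/22
198 < 5041/22 → triangular
v_peak = √(198·11/2) = √1089 = 33
t_a = 33/(11/2) = 6; t_c = 0
T = 2·6 = 12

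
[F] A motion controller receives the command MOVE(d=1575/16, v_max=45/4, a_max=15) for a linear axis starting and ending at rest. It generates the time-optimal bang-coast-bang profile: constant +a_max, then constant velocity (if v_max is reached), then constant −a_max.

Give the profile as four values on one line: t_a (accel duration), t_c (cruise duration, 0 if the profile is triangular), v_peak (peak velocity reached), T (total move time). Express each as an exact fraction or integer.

t_a=3/4 t_c=8 v_peak=45/4 T=19/2

vₘ²/aₘ = (45/4)²/15 = 135/16
1575/16 ≥ 135/16 ⇒ cruise phase
t_a = (45/4)/15 = 3/4; v_peak = 45/4
d_cruise = 1575/16 − 135/16 = 90; t_c = 90/(45/4) = 8
T = 2·3/4 + 8 = 19/2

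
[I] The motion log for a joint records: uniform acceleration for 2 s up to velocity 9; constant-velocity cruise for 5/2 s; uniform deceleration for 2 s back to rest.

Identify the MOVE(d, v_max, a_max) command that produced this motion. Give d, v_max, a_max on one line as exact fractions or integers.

d=81/2 v_max=9 a_max=9/2

a_max = 9/2
d_a = ½·9·2 = 9; d_c = 9·5/2 = 45/2
d = 2·9 + 45/2 = 81/2
t_c = 5/2 > 0 → v_max = v_peak = 9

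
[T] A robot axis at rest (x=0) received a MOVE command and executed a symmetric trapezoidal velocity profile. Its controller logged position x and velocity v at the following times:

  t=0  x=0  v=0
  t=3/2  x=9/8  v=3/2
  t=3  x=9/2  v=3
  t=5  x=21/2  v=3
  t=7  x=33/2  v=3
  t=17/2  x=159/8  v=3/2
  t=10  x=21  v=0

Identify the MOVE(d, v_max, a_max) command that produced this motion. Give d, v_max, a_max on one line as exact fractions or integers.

final state: t=10, x=21, v=0 → d = 21
a_max = (3/2−0)/(3/2−0) = 1
max v = 3 over t∈[3,7] → v_max = 3
check: 3·(3+4) = 21 ✓

d=21 v_max=3 a_max=1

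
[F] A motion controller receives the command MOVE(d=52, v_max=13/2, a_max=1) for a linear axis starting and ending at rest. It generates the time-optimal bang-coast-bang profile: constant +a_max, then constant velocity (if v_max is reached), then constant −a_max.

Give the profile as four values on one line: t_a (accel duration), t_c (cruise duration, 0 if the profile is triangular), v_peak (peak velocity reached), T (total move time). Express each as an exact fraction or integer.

t_a=13/2 t_c=3/2 v_peak=13/2 T=29/2

(v_max)²/a_max = (13/2)²/1 = 169/4
52 ≥ 169/4 → trapezoidal
t_a = (13/2)/1 = 13/2; v_peak = 13/2
d_cruise = 52 − 169/4 = 39/4; t_c = (39/4)/(13/2) = 3/2
T = 2·13/2 + 3/2 = 29/2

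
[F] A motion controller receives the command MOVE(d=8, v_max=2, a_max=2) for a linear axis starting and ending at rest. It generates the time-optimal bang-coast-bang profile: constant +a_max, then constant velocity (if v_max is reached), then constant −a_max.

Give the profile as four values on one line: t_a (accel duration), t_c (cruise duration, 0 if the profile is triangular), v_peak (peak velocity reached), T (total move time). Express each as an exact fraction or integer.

t_a=1 t_c=3 v_peak=2 T=5

v_max²/a_max = 2²/2 = 2
8 ≥ 2 → trapezoidal
t_a = 2/2 = 1; v_peak = 2
d_cruise = 8 − 2 = 6; t_c = 6/2 = 3
T = 2·1 + 3 = 5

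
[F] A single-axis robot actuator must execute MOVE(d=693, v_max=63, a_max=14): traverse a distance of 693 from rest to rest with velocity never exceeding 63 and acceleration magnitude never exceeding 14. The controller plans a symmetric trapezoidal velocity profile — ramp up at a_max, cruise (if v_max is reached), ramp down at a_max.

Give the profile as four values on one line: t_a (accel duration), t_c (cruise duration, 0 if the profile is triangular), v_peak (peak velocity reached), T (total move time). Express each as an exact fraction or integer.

t_a=9/2 t_c=13/2 v_peak=63 T=31/2

vₘ²/aₘ = 63²/14 = 567/2
693 ≥ 567/2 so v_max reached
t_a = 63/14 = 9/2; v_peak = 63
d_cruise = 693 − 567/2 = 819/2; t_c = (819/2)/63 = 13/2
T = 2·9/2 + 13/2 = 31/2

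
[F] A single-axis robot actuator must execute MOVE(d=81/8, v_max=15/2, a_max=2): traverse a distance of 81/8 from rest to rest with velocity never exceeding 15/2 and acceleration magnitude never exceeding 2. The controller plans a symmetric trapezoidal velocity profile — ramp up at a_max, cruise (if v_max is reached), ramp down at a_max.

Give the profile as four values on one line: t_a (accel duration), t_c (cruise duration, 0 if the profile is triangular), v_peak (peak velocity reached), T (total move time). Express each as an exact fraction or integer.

t_a=9/4 t_c=0 v_peak=9/2 T=9/2

v_max²/a_max = (15/2)²/2 = 225/8
81/8 < 225/8 so t_c = 0
v_peak = √(81/8·2) = √(81/4) = 9/2
t_a = (9/2)/2 = 9/4; t_c = 0
T = 2·9/4 = 9/2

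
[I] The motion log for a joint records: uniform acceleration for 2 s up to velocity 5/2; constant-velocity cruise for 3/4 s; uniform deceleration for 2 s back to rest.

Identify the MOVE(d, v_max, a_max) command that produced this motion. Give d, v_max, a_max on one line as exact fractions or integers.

d=55/8 v_max=5/2 a_max=5/4

a_max = (5/2)/2 = 5/4
d_a = ½·5/2·2 = 5/2; d_c = 5/2·3/4 = 15/8
d = 2·5/2 + 15/8 = 55/8
t_c = 3/4 > 0 so v_max = 5/2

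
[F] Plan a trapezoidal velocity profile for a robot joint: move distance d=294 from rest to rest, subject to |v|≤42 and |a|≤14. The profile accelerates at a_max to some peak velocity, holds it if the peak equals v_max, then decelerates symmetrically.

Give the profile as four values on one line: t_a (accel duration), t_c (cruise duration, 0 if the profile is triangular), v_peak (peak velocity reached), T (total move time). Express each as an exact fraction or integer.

t_a=3 t_c=4 v_peak=42 T=10

v_max²/a_max = 42²/14 = 126
294 ≥ 126 ⇒ cruise phase
t_a = 42/14 = 3; v_peak = 42
d_cruise = 294 − 126 = 168; t_c = 168/42 = 4
T = 2·3 + 4 = 10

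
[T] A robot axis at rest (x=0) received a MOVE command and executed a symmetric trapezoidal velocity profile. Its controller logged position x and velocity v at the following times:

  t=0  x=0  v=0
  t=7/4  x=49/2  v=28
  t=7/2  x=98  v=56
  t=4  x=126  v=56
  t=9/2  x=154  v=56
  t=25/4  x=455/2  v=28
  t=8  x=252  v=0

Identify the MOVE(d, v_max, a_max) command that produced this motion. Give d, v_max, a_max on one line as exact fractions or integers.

final state: t=8, x=252, v=0 → d = 252
a_max = (28−0)/(7/4−0) = 16
max v = 56 over t∈[7/2,9/2] → v_max = 56
check: 56·(7/2+1) = 252 ✓

d=252 v_max=56 a_max=16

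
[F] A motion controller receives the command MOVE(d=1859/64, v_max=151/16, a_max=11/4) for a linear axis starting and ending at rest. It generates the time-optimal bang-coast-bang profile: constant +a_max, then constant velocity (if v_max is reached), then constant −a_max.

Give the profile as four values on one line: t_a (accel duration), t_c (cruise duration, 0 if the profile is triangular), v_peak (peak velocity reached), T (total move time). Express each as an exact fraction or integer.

t_a=13/4 t_c=0 v_peak=143/16 T=13/2

v_max²/a_max = (151/16)²/(11/4) = 22801/704
1859/64 < 22801/704 ⇒ no cruise
v_peak = √(1859/64·11/4) = √(20449/256) = 143/16
t_a = (143/16)/(11/4) = 13/4; t_c = 0
T = 2·13/4 = 13/2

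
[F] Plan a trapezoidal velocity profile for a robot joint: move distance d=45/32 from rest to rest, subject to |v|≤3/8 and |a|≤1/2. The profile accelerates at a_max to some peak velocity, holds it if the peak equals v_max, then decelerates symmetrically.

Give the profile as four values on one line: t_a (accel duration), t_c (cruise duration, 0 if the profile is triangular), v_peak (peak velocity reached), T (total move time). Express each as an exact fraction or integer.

v_max²/a_max = (3/8)²/(1/2) = 9/32
45/32 ≥ 9/32 ⇒ cruise phase
t_a = (3/8)/(1/2) = 3/4; v_peak = 3/8
d_cruise = 45/32 − 9/32 = 9/8; t_c = (9/8)/(3/8) = 3
T = 2·3/4 + 3 = 9/2

t_a=3/4 t_c=3 v_peak=3/8 T=9/2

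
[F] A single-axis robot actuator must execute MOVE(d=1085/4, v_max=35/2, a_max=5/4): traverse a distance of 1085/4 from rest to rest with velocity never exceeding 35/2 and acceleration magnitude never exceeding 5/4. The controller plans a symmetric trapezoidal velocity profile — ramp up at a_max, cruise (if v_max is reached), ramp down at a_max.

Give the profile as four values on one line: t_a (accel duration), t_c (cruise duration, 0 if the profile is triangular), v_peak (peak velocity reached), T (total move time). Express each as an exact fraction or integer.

t_a=14 t_c=3/2 v_peak=35/2 T=59/2

vₘ²/aₘ = (35/2)²/(5/4) = 245
1085/4 ≥ 245 → trapezoidal
t_a = (35/2)/(5/4) = 14; v_peak = 35/2
d_cruise = 1085/4 − 245 = 105/4; t_c = (105/4)/(35/2) = 3/2
T = 2·14 + 3/2 = 59/2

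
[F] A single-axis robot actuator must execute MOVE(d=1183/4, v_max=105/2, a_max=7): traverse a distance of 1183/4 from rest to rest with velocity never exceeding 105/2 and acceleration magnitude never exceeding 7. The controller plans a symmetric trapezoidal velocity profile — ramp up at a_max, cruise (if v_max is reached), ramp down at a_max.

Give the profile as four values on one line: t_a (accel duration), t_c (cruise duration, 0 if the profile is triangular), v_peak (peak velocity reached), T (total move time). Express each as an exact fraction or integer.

vₘ²/aₘ = (105/2)²/7 = 1575/4
1183/4 < 1575/4 → triangular
v_peak = √(1183/4·7) = √(8281/4) = 91/2
t_a = (91/2)/7 = 13/2; t_c = 0
T = 2·13/2 = 13

t_a=13/2 t_c=0 v_peak=91/2 T=13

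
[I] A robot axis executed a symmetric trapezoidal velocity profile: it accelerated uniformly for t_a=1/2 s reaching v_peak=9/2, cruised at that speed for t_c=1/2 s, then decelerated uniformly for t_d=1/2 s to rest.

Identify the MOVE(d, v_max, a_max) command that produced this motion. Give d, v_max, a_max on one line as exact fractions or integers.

a_max = (9/2)/(1/2) = 9
d_a = ½·9/2·1/2 = 9/8; d_c = 9/2·1/2 = 9/4
d = 2·9/8 + 9/4 = 9/2
t_c = 1/2 > 0 → v_max = v_peak = 9/2

d=9/2 v_max=9/2 a_max=9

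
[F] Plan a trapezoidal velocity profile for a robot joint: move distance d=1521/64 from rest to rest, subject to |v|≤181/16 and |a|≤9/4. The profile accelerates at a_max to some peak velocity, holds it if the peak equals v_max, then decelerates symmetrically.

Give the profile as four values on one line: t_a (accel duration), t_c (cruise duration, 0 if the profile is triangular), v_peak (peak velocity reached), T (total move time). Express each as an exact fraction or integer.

v_max²/a_max = (181/16)²/(9/4) = 32761/576
1521/64 < 32761/576 so t_c = 0
v_peak = √(1521/64·9/4) = √(13689/256) = 117/16
t_a = (117/16)/(9/4) = 13/4; t_c = 0
T = 2·13/4 = 13/2

t_a=13/4 t_c=0 v_peak=117/16 T=13/2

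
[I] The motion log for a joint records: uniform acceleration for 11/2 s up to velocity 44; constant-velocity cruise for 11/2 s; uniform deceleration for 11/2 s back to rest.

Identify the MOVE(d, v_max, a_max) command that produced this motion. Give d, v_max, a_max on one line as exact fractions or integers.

d=484 v_max=44 a_max=8

a_max = 44/(11/2) = 8
d_a = ½·44·11/2 = 121; d_c = 44·11/2 = 242
d = 2·121 + 242 = 484
t_c = 11/2 > 0 ⇒ limit active, v_max = 44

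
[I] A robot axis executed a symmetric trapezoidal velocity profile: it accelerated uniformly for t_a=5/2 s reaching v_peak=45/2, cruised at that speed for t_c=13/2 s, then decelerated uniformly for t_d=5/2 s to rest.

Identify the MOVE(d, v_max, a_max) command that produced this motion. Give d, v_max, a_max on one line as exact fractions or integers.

a_max = (45/2)/(5/2) = 9
d_a = ½·45/2·5/2 = 225/8; d_c = 45/2·13/2 = 585/4
d = 2·225/8 + 585/4 = 405/2
t_c = 13/2 > 0 so v_max = 45/2

d=405/2 v_max=45/2 a_max=9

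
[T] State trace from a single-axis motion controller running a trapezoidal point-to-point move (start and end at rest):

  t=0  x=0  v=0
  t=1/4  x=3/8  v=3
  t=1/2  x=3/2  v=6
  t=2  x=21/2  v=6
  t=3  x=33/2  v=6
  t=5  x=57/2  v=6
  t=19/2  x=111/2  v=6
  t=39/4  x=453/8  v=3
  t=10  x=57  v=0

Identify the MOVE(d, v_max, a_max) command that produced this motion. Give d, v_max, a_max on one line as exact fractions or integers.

d=57 v_max=6 a_max=12

final state: t=10, x=57, v=0 → d = 57
a_max = (3−0)/(1/4−0) = 12
max v = 6 over t∈[1/2,19/2] → v_max = 6
check: 6·(1/2+9) = 57 ✓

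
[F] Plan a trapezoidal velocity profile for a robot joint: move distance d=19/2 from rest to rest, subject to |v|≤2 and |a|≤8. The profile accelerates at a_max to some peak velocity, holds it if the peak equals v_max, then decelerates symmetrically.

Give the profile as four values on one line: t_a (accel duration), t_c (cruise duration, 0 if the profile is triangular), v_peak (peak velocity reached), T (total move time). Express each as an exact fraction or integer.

v_max²/a_max = 2²/8 = 1/2
19/2 ≥ 1/2 so v_max reached
t_a = 2/8 = 1/4; v_peak = 2
d_cruise = 19/2 − 1/2 = 9; t_c = 9/2
T = 2·1/4 + 9/2 = 5

t_a=1/4 t_c=9/2 v_peak=2 T=5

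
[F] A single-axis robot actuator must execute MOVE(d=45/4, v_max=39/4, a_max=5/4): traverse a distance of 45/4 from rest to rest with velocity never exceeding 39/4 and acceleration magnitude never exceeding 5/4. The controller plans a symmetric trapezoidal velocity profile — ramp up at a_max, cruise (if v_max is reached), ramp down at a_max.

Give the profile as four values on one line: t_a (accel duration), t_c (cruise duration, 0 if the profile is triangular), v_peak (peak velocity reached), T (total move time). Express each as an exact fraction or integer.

t_a=3 t_c=0 v_peak=15/4 T=6

vₘ²/aₘ = (39/4)²/(5/4) = 1521/20
45/4 < 1521/20 ⇒ no cruise
v_peak = √(45/4·5/4) = √(225/16) = 15/4
t_a = (15/4)/(5/4) = 3; t_c = 0
T = 2·3 = 6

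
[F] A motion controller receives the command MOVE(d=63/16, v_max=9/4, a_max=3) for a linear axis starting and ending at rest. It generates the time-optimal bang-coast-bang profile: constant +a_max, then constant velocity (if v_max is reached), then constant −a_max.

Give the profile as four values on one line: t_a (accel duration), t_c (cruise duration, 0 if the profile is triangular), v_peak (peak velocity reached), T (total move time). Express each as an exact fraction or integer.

t_a=3/4 t_c=1 v_peak=9/4 T=5/2

(v_max)²/a_max = (9/4)²/3 = 27/16
63/16 ≥ 27/16 so v_max reached
t_a = (9/4)/3 = 3/4; v_peak = 9/4
d_cruise = 63/16 − 27/16 = 9/4; t_c = (9/4)/(9/4) = 1
T = 2·3/4 + 1 = 5/2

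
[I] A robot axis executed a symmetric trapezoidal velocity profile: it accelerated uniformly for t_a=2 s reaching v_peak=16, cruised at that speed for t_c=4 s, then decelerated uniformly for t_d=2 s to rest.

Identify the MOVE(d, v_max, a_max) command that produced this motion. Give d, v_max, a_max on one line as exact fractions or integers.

d=96 v_max=16 a_max=8

a_max = 16/2 = 8
d_a = ½·16·2 = 16; d_c = 16·4 = 64
d = 2·16 + 64 = 96
t_c = 4 > 0 → v_max = v_peak = 16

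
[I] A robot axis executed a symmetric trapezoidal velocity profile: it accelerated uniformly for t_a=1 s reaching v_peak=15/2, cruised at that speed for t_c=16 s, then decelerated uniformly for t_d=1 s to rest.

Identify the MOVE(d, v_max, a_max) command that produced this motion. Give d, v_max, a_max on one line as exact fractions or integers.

d=255/2 v_max=15/2 a_max=15/2

a_max = (15/2)/1 = 15/2
d_a = ½·15/2·1 = 15/4; d_c = 15/2·16 = 120
d = 2·15/4 + 120 = 255/2
t_c = 16 > 0 so v_max = 15/2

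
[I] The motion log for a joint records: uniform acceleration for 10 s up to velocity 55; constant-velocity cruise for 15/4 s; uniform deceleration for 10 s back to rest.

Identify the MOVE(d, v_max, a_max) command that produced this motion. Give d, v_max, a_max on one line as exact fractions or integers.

d=3025/4 v_max=55 a_max=11/2

a_max = 55/10 = 11/2
d_a = ½·55·10 = 275; d_c = 55·15/4 = 825/4
d = 2·275 + 825/4 = 3025/4
t_c = 15/4 > 0 ⇒ limit active, v_max = 55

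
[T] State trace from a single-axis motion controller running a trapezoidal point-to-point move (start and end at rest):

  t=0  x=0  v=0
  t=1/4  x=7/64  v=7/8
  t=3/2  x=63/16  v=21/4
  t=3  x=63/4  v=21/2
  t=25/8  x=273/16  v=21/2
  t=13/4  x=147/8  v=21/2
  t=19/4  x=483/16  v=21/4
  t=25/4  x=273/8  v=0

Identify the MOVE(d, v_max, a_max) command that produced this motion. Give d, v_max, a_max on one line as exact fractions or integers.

final state: t=25/4, x=273/8, v=0 → d = 273/8
a_max = (7/8−0)/(1/4−0) = 7/2
max v = 21/2 over t∈[3,13/4] → v_max = 21/2
check: 21/2·(3+1/4) = 273/8 ✓

d=273/8 v_max=21/2 a_max=7/2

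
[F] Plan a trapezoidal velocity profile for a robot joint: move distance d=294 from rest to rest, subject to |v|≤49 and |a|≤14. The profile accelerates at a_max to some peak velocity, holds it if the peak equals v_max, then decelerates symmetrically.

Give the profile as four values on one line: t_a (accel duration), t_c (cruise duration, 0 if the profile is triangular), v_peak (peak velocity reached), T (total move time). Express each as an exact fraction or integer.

t_a=7/2 t_c=5/2 v_peak=49 T=19/2

(v_max)²/a_max = 49²/14 = 343/2
294 ≥ 343/2 → trapezoidal
t_a = 49/14 = 7/2; v_peak = 49
d_cruise = 294 − 343/2 = 245/2; t_c = (245/2)/49 = 5/2
T = 2·7/2 + 5/2 = 19/2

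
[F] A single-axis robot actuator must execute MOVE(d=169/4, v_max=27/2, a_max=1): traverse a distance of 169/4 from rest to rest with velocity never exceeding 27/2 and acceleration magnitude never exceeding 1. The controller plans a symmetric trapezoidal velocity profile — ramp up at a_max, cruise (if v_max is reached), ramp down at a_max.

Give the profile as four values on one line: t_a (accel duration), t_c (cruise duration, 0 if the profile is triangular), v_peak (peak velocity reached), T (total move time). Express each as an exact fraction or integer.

t_a=13/2 t_c=0 v_peak=13/2 T=13

v_max²/a_max = (27/2)²/1 = 729/4
169/4 < 729/4 → triangular
v_peak = √(169/4·1) = √(169/4) = 13/2
t_a = (13/2)/1 = 13/2; t_c = 0
T = 2·13/2 = 13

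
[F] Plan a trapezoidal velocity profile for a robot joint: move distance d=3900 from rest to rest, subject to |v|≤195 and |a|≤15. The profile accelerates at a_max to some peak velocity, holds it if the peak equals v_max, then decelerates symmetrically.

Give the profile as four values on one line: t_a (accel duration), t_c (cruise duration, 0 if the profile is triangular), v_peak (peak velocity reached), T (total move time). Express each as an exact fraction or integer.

v_max²/a_max = 195²/15 = 2535
3900 ≥ 2535 → trapezoidal
t_a = 195/15 = 13; v_peak = 195
d_cruise = 3900 − 2535 = 1365; t_c = 1365/195 = 7
T = 2·13 + 7 = 33

t_a=13 t_c=7 v_peak=195 T=33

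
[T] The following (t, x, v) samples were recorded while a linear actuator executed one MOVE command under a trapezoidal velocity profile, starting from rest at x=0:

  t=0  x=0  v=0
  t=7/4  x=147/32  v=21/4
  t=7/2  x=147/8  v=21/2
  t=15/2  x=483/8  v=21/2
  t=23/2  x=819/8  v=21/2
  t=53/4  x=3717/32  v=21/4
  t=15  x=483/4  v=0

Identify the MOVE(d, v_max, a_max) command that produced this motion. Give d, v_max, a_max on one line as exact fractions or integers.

d=483/4 v_max=21/2 a_max=3

final state: t=15, x=483/4, v=0 → d = 483/4
a_max = (21/4−0)/(7/4−0) = 3
max v = 21/2 over t∈[7/2,23/2] → v_max = 21/2
check: 21/2·(7/2+8) = 483/4 ✓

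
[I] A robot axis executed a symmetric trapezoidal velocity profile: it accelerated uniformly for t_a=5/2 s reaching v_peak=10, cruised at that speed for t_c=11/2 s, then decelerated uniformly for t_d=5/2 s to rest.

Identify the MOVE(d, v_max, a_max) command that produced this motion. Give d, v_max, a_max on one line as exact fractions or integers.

d=80 v_max=10 a_max=4

a_max = 10/(5/2) = 4
d_a = ½·10·5/2 = 25/2; d_c = 10·11/2 = 55
d = 2·25/2 + 55 = 80
t_c = 11/2 > 0 ⇒ limit active, v_max = 10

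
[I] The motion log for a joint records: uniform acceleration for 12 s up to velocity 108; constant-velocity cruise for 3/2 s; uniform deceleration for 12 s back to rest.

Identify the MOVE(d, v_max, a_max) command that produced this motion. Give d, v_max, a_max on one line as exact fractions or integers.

d=1458 v_max=108 a_max=9

a_max = 108/12 = 9
d_a = ½·108·12 = 648; d_c = 108·3/2 = 162
d = 2·648 + 162 = 1458
t_c = 3/2 > 0 ⇒ limit active, v_max = 108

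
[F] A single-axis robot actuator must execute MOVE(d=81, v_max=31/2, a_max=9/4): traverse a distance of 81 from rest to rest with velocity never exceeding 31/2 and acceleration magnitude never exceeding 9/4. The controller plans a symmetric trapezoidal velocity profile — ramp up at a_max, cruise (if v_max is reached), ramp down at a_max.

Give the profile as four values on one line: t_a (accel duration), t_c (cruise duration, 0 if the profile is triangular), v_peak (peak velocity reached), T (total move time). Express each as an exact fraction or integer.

(v_max)²/a_max = (31/2)²/(9/4) = 961/9
81 < 961/9 ⇒ no cruise
v_peak = √(81·9/4) = √(729/4) = 27/2
t_a = (27/2)/(9/4) = 6; t_c = 0
T = 2·6 = 12

t_a=6 t_c=0 v_peak=27/2 T=12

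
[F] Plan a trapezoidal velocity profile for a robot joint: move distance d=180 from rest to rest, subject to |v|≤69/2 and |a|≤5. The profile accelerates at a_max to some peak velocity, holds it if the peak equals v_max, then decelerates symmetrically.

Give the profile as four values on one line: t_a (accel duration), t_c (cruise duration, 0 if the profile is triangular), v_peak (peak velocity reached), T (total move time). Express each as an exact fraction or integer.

t_a=6 t_c=0 v_peak=30 T=12

v_max²/a_max = (69/2)²/5 = 4761/20
180 < 4761/20 ⇒ no cruise
v_peak = √(180·5) = √900 = 30
t_a = 30/5 = 6; t_c = 0
T = 2·6 = 12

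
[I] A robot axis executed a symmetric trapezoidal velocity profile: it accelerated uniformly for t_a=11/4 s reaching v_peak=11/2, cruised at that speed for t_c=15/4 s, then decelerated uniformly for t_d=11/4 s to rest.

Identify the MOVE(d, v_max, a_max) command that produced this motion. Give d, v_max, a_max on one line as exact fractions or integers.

d=143/4 v_max=11/2 a_max=2

a_max = (11/2)/(11/4) = 2
d_a = ½·11/2·11/4 = 121/16; d_c = 11/2·15/4 = 165/8
d = 2·121/16 + 165/8 = 143/4
t_c = 15/4 > 0 so v_max = 11/2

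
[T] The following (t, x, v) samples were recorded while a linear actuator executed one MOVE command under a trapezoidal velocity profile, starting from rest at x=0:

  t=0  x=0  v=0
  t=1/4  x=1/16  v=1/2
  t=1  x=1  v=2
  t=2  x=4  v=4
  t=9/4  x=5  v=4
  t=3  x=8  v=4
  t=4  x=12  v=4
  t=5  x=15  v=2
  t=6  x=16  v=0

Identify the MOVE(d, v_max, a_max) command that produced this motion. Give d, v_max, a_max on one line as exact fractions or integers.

d=16 v_max=4 a_max=2

final state: t=6, x=16, v=0 → d = 16
a_max = (1/2−0)/(1/4−0) = 2
max v = 4 over t∈[2,4] → v_max = 4
check: 4·(2+2) = 16 ✓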